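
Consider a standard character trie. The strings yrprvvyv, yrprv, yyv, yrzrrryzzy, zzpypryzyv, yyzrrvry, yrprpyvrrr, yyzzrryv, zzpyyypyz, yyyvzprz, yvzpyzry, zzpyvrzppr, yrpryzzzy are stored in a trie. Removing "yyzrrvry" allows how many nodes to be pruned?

5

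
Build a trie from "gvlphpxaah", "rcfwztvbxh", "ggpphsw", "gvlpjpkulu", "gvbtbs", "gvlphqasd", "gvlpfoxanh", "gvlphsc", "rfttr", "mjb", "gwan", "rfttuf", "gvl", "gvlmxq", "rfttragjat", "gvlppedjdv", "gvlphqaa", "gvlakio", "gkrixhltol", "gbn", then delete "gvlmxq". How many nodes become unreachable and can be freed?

3

Walk "gvlmxq" from the leaf back toward the root, removing each node that no remaining word uses.
The suffix "mxq" (3 nodes) is used only by "gvlmxq"; the node for "gvl" still has the child "p", so pruning stops there.
Nodes removed: 3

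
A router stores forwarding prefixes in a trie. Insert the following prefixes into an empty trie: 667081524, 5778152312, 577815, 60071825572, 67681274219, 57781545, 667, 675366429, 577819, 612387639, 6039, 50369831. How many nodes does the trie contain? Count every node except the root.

66

Insert word by word; a character creates a node only if that edge doesn't already exist:
  "667081524" → 9 new (6, 6, 7, 0, 8, 1, 5, 2, 4)
  "5778152312" → 10 new (5, 7, 7, 8, 1, 5, 2, 3, 1, 2)
  "577815" → prefix "577815" already present; 0 new (none)
  "60071825572" → prefix "6" already present; 10 new (0, 0, 7, 1, 8, 2, 5, 5, 7, 2)
  "67681274219" → prefix "6" already present; 10 new (7, 6, 8, 1, 2, 7, 4, 2, 1, 9)
  "57781545" → prefix "577815" already present; 2 new (4, 5)
  "667" → prefix "667" already present; 0 new (none)
  "675366429" → prefix "67" already present; 7 new (5, 3, 6, 6, 4, 2, 9)
  "577819" → prefix "57781" already present; 1 new (9)
  "612387639" → prefix "6" already present; 8 new (1, 2, 3, 8, 7, 6, 3, 9)
  "6039" → prefix "60" already present; 2 new (3, 9)
  "50369831" → prefix "5" already present; 7 new (0, 3, 6, 9, 8, 3, 1)
Total nodes = 9 + 10 + 0 + 10 + 10 + 2 + 0 + 7 + 1 + 8 + 2 + 7 = 66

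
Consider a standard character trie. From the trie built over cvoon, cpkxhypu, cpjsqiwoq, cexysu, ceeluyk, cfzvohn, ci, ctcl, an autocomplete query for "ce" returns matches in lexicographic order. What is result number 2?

Words with prefix "ce", in lexicographic order: "ceeluyk", "cexysu"
The 2nd is cexysu.

cexysu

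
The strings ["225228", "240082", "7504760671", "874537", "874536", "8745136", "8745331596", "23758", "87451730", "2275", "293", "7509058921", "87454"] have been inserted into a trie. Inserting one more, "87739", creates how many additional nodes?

Walking "87739" from the root, the first 2 characters ("87") follow existing edges; "7" is the first miss.
New nodes needed: |"87739"| − 2 = 5 − 2 = 3.

3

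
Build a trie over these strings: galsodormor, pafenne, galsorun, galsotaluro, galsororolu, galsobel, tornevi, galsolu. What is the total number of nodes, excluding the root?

For each word, the new-node count is its length minus the longest prefix already in the trie:
  "galsodormor" → 11 new (g, a, l, s, o, d, o, r, m, o, r)
  "pafenne" → 7 new (p, a, f, e, n, n, e)
  "galsorun" → prefix "galso" already present; 3 new (r, u, n)
  "galsotaluro" → prefix "galso" already present; 6 new (t, a, l, u, r, o)
  "galsororolu" → prefix "galsor" already present; 5 new (o, r, o, l, u)
  "galsobel" → prefix "galso" already present; 3 new (b, e, l)
  "tornevi" → 7 new (t, o, r, n, e, v, i)
  "galsolu" → prefix "galso" already present; 2 new (l, u)
Total nodes = 11 + 7 + 3 + 6 + 5 + 3 + 7 + 2 = 44

44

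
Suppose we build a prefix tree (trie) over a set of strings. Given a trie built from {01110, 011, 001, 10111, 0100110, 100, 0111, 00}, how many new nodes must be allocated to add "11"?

"1" is already a path in the trie; the remaining "1" must be added.
Each of the 1 remaining characters creates one node.

1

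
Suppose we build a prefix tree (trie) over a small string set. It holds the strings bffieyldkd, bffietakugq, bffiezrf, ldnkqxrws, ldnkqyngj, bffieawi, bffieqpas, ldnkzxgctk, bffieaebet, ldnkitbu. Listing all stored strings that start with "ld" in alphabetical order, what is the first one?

ldnkitbu

Words with prefix "ld", in lexicographic order: "ldnkitbu", "ldnkqxrws", "ldnkqyngj", "ldnkzxgctk"
The 1st is ldnkitbu.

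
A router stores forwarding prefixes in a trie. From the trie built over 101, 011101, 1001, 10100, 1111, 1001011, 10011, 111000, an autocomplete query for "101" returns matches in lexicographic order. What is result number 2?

Filter for "101…" and sort: "101", "10100"
Position 2: 10100

10100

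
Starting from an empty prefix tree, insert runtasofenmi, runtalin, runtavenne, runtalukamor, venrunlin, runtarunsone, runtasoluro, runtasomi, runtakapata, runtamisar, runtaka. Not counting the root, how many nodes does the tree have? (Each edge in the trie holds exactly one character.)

59

Insert word by word; a character creates a node only if that edge doesn't already exist:
  "runtasofenmi" → 12 new (r, u, n, t, a, s, o, f, e, n, m, i)
  "runtalin" → prefix "runta" already present; 3 new (l, i, n)
  "runtavenne" → prefix "runta" already present; 5 new (v, e, n, n, e)
  "runtalukamor" → prefix "runtal" already present; 6 new (u, k, a, m, o, r)
  "venrunlin" → 9 new (v, e, n, r, u, n, l, i, n)
  "runtarunsone" → prefix "runta" already present; 7 new (r, u, n, s, o, n, e)
  "runtasoluro" → prefix "runtaso" already present; 4 new (l, u, r, o)
  "runtasomi" → prefix "runtaso" already present; 2 new (m, i)
  "runtakapata" → prefix "runta" already present; 6 new (k, a, p, a, t, a)
  "runtamisar" → prefix "runta" already present; 5 new (m, i, s, a, r)
  "runtaka" → prefix "runtaka" already present; 0 new (none)
Total nodes = 12 + 3 + 5 + 6 + 9 + 7 + 4 + 2 + 6 + 5 + 0 = 59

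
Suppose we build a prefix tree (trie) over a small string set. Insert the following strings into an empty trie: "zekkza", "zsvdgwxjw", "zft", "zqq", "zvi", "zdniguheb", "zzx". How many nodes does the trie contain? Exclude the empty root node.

Insert word by word; a character creates a node only if that edge doesn't already exist:
  "zekkza" → 6 new (z, e, k, k, z, a)
  "zsvdgwxjw" → prefix "z" already present; 8 new (s, v, d, g, w, x, j, w)
  "zft" → prefix "z" already present; 2 new (f, t)
  "zqq" → prefix "z" already present; 2 new (q, q)
  "zvi" → prefix "z" already present; 2 new (v, i)
  "zdniguheb" → prefix "z" already present; 8 new (d, n, i, g, u, h, e, b)
  "zzx" → prefix "z" already present; 2 new (z, x)
Total nodes = 6 + 8 + 2 + 2 + 2 + 8 + 2 = 30

30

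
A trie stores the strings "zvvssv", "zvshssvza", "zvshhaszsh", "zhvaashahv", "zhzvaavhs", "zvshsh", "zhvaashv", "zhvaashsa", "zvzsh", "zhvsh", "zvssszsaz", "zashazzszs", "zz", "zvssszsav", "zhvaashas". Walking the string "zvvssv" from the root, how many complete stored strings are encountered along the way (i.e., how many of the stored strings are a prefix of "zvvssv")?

1

Walk "zvvssv" from the root; an end-of-word marker is hit whenever a stored word is a prefix of "zvvssv".
Prefixes of the query that are stored words: "zvvssv"
Count: 1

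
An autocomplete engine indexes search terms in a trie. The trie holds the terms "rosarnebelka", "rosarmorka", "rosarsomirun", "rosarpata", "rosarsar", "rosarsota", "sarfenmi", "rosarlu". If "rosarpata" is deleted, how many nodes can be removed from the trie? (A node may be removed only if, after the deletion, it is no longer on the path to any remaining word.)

4

A node on "rosarpata"'s path can go only if nothing else ends at it or branches off below it.
The suffix "pata" (4 nodes) is used only by "rosarpata"; the node for "rosar" still has the child "n", so pruning stops there.
Nodes removed: 4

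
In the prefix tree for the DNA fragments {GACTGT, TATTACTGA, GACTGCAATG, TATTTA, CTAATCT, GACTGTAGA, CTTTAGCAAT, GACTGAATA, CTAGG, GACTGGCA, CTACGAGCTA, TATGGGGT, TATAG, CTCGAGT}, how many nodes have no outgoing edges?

13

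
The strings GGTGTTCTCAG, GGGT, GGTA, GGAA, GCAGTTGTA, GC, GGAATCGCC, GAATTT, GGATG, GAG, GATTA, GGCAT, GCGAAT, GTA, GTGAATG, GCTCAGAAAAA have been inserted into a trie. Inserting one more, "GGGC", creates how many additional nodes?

1

Walking "GGGC" from the root, the first 3 characters ("GGG") follow existing edges; "C" is the first miss.
New nodes needed: |"GGGC"| − 3 = 4 − 3 = 1.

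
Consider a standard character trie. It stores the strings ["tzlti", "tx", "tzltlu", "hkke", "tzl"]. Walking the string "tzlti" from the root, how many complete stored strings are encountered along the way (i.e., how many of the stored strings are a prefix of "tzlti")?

Check each prefix of "tzlti" against the stored set — each match is an end-marker on the path.
Prefixes of the query that are stored words: "tzl", "tzlti"
Count: 2

2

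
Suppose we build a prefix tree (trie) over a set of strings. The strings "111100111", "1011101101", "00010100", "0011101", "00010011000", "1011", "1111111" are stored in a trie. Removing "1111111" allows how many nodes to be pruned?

3

Walk "1111111" from the leaf back toward the root, removing each node that no remaining word uses.
The suffix "111" (3 nodes) is used only by "1111111"; the node for "1111" still has the child "0", so pruning stops there.
Nodes removed: 3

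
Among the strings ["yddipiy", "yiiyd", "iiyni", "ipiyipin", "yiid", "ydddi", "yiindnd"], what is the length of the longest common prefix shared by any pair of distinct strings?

Look for the deepest trie node that still has at least two words in its subtree.
e.g. "ydddi" and "yddipiy" share the prefix "ydd" of length 3; no pair shares a longer one.
Longest shared-prefix length: 3

3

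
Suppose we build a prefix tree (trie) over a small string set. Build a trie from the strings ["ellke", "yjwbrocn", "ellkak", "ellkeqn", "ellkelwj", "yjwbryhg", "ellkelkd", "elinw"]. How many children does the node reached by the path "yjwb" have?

Walk "yjwb" from the root, arriving at one node.
Characters that immediately follow "yjwb" among the stored strings: {r}.
That node has 1 child edge.

1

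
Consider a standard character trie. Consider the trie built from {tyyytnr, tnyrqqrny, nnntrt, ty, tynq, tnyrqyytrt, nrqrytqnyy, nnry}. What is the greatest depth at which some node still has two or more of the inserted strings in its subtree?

5

Look for the deepest trie node that still has at least two words in its subtree.
e.g. "tnyrqqrny" and "tnyrqyytrt" share the prefix "tnyrq" of length 5; no pair shares a longer one.
Longest shared-prefix length: 5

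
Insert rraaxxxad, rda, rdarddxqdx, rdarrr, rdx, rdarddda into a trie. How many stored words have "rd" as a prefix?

Walk to "rd"; the words in its subtree are exactly those with that prefix.
Words under "rd": rda, rdarddda, rdarddxqdx, rdarrr, rdx
Count: 5

5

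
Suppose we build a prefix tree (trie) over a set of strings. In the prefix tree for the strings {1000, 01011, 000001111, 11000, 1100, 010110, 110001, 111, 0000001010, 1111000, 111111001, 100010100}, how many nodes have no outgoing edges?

7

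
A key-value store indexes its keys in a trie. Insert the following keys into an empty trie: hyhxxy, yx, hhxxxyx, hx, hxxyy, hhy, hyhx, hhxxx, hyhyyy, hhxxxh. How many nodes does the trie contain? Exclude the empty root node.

Trie structure (* marks end of a word):
(root)
├─ h
│  ├─ h
│  │  ├─ x
│  │  │  └─ x
│  │  │     └─ x *
│  │  │        ├─ h *
│  │  │        └─ y
│  │  │           └─ x *
│  │  └─ y *
│  ├─ x *
│  │  └─ x
│  │     └─ y
│  │        └─ y *
│  └─ y
│     └─ h
│        ├─ x *
│        │  └─ x
│        │     └─ y *
│        └─ y
│           └─ y
│              └─ y *
└─ y
   └─ x *
Counting every labelled node above: 23.

23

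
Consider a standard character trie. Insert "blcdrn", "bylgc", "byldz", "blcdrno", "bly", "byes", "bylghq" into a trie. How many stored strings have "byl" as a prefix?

3

Traverse to the node for "byl", then collect every word in that subtree.
Words under "byl": byldz, bylgc, bylghq
Count: 3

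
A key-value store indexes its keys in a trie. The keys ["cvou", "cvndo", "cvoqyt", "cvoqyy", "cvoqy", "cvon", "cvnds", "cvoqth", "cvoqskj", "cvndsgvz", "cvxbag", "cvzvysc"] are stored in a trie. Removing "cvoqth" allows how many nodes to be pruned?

Walk "cvoqth" from the leaf back toward the root, removing each node that no remaining word uses.
The suffix "th" (2 nodes) is used only by "cvoqth"; the node for "cvoq" still has the child "y", so pruning stops there.
Nodes removed: 2

2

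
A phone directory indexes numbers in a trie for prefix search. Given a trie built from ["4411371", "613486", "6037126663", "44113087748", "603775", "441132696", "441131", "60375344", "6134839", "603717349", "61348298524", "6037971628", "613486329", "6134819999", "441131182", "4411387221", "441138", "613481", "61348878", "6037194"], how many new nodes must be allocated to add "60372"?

1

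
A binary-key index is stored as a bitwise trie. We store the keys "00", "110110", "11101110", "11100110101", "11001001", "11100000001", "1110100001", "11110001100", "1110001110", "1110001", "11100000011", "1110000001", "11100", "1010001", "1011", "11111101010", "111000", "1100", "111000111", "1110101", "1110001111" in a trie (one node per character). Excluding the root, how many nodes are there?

Trace insertions, counting only characters that open a new branch:
  "00" → 2 new (0, 0)
  "110110" → 6 new (1, 1, 0, 1, 1, 0)
  "11101110" → prefix "11" already present; 6 new (1, 0, 1, 1, 1, 0)
  "11100110101" → prefix "1110" already present; 7 new (0, 1, 1, 0, 1, 0, 1)
  "11001001" → prefix "110" already present; 5 new (0, 1, 0, 0, 1)
  "11100000001" → prefix "11100" already present; 6 new (0, 0, 0, 0, 0, 1)
  "1110100001" → prefix "11101" already present; 5 new (0, 0, 0, 0, 1)
  "11110001100" → prefix "111" already present; 8 new (1, 0, 0, 0, 1, 1, 0, 0)
  "1110001110" → prefix "111000" already present; 4 new (1, 1, 1, 0)
  "1110001" → prefix "1110001" already present; 0 new (none)
  "11100000011" → prefix "111000000" already present; 2 new (1, 1)
  "1110000001" → prefix "1110000001" already present; 0 new (none)
  "11100" → prefix "11100" already present; 0 new (none)
  "1010001" → prefix "1" already present; 6 new (0, 1, 0, 0, 0, 1)
  "1011" → prefix "101" already present; 1 new (1)
  "11111101010" → prefix "1111" already present; 7 new (1, 1, 0, 1, 0, 1, 0)
  "111000" → prefix "111000" already present; 0 new (none)
  "1100" → prefix "1100" already present; 0 new (none)
  "111000111" → prefix "111000111" already present; 0 new (none)
  "1110101" → prefix "111010" already present; 1 new (1)
  "1110001111" → prefix "111000111" already present; 1 new (1)
Total nodes = 2 + 6 + 6 + 7 + 5 + 6 + 5 + 8 + 4 + 0 + 2 + 0 + 0 + 6 + 1 + 7 + 0 + 0 + 0 + 1 + 1 = 67

67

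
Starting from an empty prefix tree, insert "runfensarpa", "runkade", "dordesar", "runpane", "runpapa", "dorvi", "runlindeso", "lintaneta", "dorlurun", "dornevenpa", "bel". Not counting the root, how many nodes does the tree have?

Trace insertions, counting only characters that open a new branch:
  "runfensarpa" → 11 new (r, u, n, f, e, n, s, a, r, p, a)
  "runkade" → prefix "run" already present; 4 new (k, a, d, e)
  "dordesar" → 8 new (d, o, r, d, e, s, a, r)
  "runpane" → prefix "run" already present; 4 new (p, a, n, e)
  "runpapa" → prefix "runpa" already present; 2 new (p, a)
  "dorvi" → prefix "dor" already present; 2 new (v, i)
  "runlindeso" → prefix "run" already present; 7 new (l, i, n, d, e, s, o)
  "lintaneta" → 9 new (l, i, n, t, a, n, e, t, a)
  "dorlurun" → prefix "dor" already present; 5 new (l, u, r, u, n)
  "dornevenpa" → prefix "dor" already present; 7 new (n, e, v, e, n, p, a)
  "bel" → 3 new (b, e, l)
Total nodes = 11 + 4 + 8 + 4 + 2 + 2 + 7 + 9 + 5 + 7 + 3 = 62

62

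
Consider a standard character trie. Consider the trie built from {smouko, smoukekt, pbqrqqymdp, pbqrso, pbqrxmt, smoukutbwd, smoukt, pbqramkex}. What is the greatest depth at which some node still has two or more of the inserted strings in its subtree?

5

Look for the deepest trie node that still has at least two words in its subtree.
e.g. "smoukekt" and "smouko" share the prefix "smouk" of length 5; no pair shares a longer one.
Longest shared-prefix length: 5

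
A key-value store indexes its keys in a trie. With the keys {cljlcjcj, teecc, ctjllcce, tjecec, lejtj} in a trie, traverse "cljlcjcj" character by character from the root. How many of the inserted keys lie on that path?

1

Walk "cljlcjcj" from the root; an end-of-word marker is hit whenever a stored word is a prefix of "cljlcjcj".
Prefixes of the query that are stored words: "cljlcjcj"
Count: 1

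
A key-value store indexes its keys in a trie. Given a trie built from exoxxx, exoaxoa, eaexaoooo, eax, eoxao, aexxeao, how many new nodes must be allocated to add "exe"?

"ex" is already a path in the trie; the remaining "e" must be added.
Each of the 1 remaining characters creates one node.

1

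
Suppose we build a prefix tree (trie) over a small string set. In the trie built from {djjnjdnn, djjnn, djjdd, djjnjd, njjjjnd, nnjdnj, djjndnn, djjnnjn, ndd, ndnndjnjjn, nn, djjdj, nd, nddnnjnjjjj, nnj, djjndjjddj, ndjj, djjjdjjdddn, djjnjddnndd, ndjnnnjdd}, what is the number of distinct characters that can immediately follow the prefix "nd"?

Follow the path "nd" to its node, then look at its outgoing edges.
Characters that immediately follow "nd" among the stored strings: {d, j, n}.
That node has 3 child edges.

3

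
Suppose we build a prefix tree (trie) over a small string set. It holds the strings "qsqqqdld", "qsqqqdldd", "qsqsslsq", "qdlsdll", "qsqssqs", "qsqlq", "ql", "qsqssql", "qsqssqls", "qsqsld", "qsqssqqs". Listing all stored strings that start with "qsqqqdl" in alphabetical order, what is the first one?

qsqqqdld

DFS of the "qsqqqdl" subtree visits, in order: "qsqqqdld", "qsqqqdldd"
Position 1: qsqqqdld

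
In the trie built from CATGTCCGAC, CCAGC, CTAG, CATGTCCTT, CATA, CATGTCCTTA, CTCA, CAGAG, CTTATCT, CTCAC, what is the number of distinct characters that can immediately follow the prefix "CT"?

3

Walk "CT" from the root, arriving at one node.
Distinct next characters after "CT": A, C, T.
That node has 3 child edges.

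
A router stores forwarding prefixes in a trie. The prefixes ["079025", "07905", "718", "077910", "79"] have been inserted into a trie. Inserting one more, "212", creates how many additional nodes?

"212" shares no prefix with any stored word, so all 3 characters open new nodes.
3 − 0 = 3 new nodes.

3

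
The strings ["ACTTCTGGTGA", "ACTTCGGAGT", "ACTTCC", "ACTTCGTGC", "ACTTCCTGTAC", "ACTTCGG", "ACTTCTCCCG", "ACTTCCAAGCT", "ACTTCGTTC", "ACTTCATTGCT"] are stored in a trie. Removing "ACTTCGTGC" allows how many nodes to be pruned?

Walk "ACTTCGTGC" from the leaf back toward the root, removing each node that no remaining word uses.
The suffix "GC" (2 nodes) is used only by "ACTTCGTGC"; the node for "ACTTCGT" still has the child "T", so pruning stops there.
Nodes removed: 2

2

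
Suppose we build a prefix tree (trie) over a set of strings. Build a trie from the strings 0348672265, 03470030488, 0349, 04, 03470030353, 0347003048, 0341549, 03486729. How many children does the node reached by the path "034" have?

4

Walk "034" from the root, arriving at one node.
Distinct next characters after "034": 1, 7, 8, 9.
That node has 4 child edges.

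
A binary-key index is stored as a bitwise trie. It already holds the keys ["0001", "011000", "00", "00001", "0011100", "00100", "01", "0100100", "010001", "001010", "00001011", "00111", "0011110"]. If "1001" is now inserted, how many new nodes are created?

"1001" shares no prefix with any stored word, so all 4 characters open new nodes.
4 − 0 = 4 new nodes.

4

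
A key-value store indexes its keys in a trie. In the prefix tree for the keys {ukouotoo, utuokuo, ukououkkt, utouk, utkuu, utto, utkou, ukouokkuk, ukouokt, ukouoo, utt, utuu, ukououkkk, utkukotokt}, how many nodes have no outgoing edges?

13

Leaves are exactly the stored words that no other stored word extends.
Those words: "ukouokkuk", "ukouokt", "ukouoo", "ukouotoo", "ukououkkk", "ukououkkt", "utkou", "utkukotokt", "utkuu", "utouk", "utto", "utuokuo", "utuu"
Leaf count: 13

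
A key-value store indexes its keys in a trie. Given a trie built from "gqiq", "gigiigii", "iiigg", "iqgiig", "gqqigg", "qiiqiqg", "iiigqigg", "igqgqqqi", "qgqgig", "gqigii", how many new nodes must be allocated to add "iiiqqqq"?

4

The longest prefix of "iiiqqqq" already in the trie is "iii" (length 3).
New nodes needed: |"iiiqqqq"| − 3 = 7 − 3 = 4.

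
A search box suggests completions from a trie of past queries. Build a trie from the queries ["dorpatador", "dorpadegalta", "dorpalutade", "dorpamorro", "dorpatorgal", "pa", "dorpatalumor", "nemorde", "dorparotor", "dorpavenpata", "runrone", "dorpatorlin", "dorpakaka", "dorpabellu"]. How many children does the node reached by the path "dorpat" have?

2

Walk "dorpat" from the root, arriving at one node.
Characters that immediately follow "dorpat" among the stored strings: {a, o}.
That node has 2 child edges.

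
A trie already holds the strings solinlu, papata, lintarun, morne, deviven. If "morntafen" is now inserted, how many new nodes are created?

5

"morn" is already a path in the trie; the remaining "tafen" must be added.
So 9 − 4 = 5 new nodes.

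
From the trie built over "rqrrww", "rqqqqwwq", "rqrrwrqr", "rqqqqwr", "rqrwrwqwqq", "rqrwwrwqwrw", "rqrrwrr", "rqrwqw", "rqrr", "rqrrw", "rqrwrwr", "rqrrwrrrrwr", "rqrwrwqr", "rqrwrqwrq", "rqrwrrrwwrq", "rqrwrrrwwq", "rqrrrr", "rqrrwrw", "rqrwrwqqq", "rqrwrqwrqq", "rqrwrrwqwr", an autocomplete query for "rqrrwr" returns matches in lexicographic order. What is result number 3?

rqrrwrrrrwr

Words with prefix "rqrrwr", in lexicographic order: "rqrrwrqr", "rqrrwrr", "rqrrwrrrrwr", "rqrrwrw"
Position 3: rqrrwrrrrwr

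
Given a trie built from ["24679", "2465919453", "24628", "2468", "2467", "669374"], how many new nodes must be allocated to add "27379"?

The longest prefix of "27379" already in the trie is "2" (length 1).
New nodes needed: |"27379"| − 1 = 5 − 1 = 4.

4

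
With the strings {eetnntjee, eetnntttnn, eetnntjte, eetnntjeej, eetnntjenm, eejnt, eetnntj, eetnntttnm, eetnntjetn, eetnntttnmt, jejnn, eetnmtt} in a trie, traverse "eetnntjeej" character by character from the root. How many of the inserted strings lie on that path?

3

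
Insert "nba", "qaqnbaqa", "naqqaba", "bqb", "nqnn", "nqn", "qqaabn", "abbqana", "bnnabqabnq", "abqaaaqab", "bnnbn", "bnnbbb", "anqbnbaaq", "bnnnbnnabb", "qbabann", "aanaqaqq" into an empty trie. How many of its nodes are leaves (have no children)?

A leaf is a node with no children — equivalently, the end of a word that is not a proper prefix of any other stored word.
Those words: "aanaqaqq", "abbqana", "abqaaaqab", "anqbnbaaq", "bnnabqabnq", "bnnbbb", "bnnbn", "bnnnbnnabb", "bqb", "naqqaba", "nba", "nqnn", "qaqnbaqa", "qbabann", "qqaabn"
Leaf count: 15

15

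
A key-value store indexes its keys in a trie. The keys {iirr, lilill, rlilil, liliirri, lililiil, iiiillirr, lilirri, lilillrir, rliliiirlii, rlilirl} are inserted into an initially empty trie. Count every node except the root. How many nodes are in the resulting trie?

44

Trace insertions, counting only characters that open a new branch:
  "iirr" → 4 new (i, i, r, r)
  "lilill" → 6 new (l, i, l, i, l, l)
  "rlilil" → 6 new (r, l, i, l, i, l)
  "liliirri" → prefix "lili" already present; 4 new (i, r, r, i)
  "lililiil" → prefix "lilil" already present; 3 new (i, i, l)
  "iiiillirr" → prefix "ii" already present; 7 new (i, i, l, l, i, r, r)
  "lilirri" → prefix "lili" already present; 3 new (r, r, i)
  "lilillrir" → prefix "lilill" already present; 3 new (r, i, r)
  "rliliiirlii" → prefix "rlili" already present; 6 new (i, i, r, l, i, i)
  "rlilirl" → prefix "rlili" already present; 2 new (r, l)
Total nodes = 4 + 6 + 6 + 4 + 3 + 7 + 3 + 3 + 6 + 2 = 44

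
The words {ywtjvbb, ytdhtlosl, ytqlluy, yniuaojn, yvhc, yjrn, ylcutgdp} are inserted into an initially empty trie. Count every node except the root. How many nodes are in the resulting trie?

Count nodes per top-level branch (shared prefixes stored once):
  'y'-branch (yjrn, ylcutgdp, yniuaojn, ytdhtlosl, ytqlluy, yvhc, ywtjvbb): 40 nodes
Sum: 40

40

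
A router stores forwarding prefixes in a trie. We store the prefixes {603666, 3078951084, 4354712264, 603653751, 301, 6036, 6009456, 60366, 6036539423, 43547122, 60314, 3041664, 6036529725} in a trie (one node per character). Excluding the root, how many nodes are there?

For each word, the new-node count is its length minus the longest prefix already in the trie:
  "603666" → 6 new (6, 0, 3, 6, 6, 6)
  "3078951084" → 10 new (3, 0, 7, 8, 9, 5, 1, 0, 8, 4)
  "4354712264" → 10 new (4, 3, 5, 4, 7, 1, 2, 2, 6, 4)
  "603653751" → prefix "6036" already present; 5 new (5, 3, 7, 5, 1)
  "301" → prefix "30" already present; 1 new (1)
  "6036" → prefix "6036" already present; 0 new (none)
  "6009456" → prefix "60" already present; 5 new (0, 9, 4, 5, 6)
  "60366" → prefix "60366" already present; 0 new (none)
  "6036539423" → prefix "603653" already present; 4 new (9, 4, 2, 3)
  "43547122" → prefix "43547122" already present; 0 new (none)
  "60314" → prefix "603" already present; 2 new (1, 4)
  "3041664" → prefix "30" already present; 5 new (4, 1, 6, 6, 4)
  "6036529725" → prefix "60365" already present; 5 new (2, 9, 7, 2, 5)
Total nodes = 6 + 10 + 10 + 5 + 1 + 0 + 5 + 0 + 4 + 0 + 2 + 5 + 5 = 53

53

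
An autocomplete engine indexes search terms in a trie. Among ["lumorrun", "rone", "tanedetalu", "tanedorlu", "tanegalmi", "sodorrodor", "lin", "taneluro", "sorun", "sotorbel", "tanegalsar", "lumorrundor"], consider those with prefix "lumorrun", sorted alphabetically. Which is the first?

lumorrun

Words with prefix "lumorrun", in lexicographic order: "lumorrun", "lumorrundor"
The 1st is lumorrun.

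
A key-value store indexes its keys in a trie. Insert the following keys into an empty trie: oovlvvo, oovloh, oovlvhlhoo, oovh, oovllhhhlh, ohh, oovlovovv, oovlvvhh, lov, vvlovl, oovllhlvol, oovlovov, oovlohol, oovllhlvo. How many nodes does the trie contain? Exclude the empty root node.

Count nodes per top-level branch (shared prefixes stored once):
  'l'-branch (lov): 3 nodes
  'o'-branch (ohh, oovh, oovllhhhlh, oovllhlvo, oovllhlvol, oovloh, oovlohol, oovlovov, oovlovovv, oovlvhlhoo, oovlvvhh, oovlvvo): 35 nodes
  'v'-branch (vvlovl): 6 nodes
Sum: 44

44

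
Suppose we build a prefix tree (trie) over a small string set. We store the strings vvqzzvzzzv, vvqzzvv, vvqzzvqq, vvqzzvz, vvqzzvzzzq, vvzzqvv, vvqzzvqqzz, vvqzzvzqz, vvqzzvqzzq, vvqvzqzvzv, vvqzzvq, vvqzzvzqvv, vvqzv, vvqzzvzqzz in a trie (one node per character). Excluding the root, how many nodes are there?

37

Trie structure (* marks end of a word):
(root)
└─ v
   └─ v
      ├─ q
      │  ├─ v
      │  │  └─ z
      │  │     └─ q
      │  │        └─ z
      │  │           └─ v
      │  │              └─ z
      │  │                 └─ v *
      │  └─ z
      │     ├─ v *
      │     └─ z
      │        └─ v
      │           ├─ q *
      │           │  ├─ q *
      │           │  │  └─ z
      │           │  │     └─ z *
      │           │  └─ z
      │           │     └─ z
      │           │        └─ q *
      │           ├─ v *
      │           └─ z *
      │              ├─ q
      │              │  ├─ v
      │              │  │  └─ v *
      │              │  └─ z *
      │              │     └─ z *
      │              └─ z
      │                 └─ z
      │                    ├─ q *
      │                    └─ v *
      └─ z
         └─ z
            └─ q
               └─ v
                  └─ v *
Counting every labelled node above: 37.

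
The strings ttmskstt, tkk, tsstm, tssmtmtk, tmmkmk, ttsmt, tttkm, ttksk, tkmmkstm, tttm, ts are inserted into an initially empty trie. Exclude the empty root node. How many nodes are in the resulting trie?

40

Trace insertions, counting only characters that open a new branch:
  "ttmskstt" → 8 new (t, t, m, s, k, s, t, t)
  "tkk" → prefix "t" already present; 2 new (k, k)
  "tsstm" → prefix "t" already present; 4 new (s, s, t, m)
  "tssmtmtk" → prefix "tss" already present; 5 new (m, t, m, t, k)
  "tmmkmk" → prefix "t" already present; 5 new (m, m, k, m, k)
  "ttsmt" → prefix "tt" already present; 3 new (s, m, t)
  "tttkm" → prefix "tt" already present; 3 new (t, k, m)
  "ttksk" → prefix "tt" already present; 3 new (k, s, k)
  "tkmmkstm" → prefix "tk" already present; 6 new (m, m, k, s, t, m)
  "tttm" → prefix "ttt" already present; 1 new (m)
  "ts" → prefix "ts" already present; 0 new (none)
Total nodes = 8 + 2 + 4 + 5 + 5 + 3 + 3 + 3 + 6 + 1 + 0 = 40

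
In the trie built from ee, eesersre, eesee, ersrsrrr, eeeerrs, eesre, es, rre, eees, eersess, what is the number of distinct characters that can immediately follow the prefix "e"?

3

Walk "e" from the root, arriving at one node.
Characters that immediately follow "e" among the stored strings: {e, r, s}.
That node has 3 child edges.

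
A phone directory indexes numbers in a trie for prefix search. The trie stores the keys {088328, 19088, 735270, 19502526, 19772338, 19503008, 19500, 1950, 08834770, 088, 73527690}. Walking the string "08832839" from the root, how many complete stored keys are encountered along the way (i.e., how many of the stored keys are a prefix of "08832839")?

2

Traverse "08832839" character by character; count nodes along the way that are marked as word ends.
Prefixes of the query that are stored words: "088", "088328"
Count: 2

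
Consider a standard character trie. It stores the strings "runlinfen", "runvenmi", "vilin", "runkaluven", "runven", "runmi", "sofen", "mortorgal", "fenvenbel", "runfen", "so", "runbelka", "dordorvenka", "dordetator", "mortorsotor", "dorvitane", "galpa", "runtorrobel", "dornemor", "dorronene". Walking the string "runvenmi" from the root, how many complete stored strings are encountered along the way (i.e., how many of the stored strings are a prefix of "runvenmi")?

2

Walk "runvenmi" from the root; an end-of-word marker is hit whenever a stored word is a prefix of "runvenmi".
Prefixes of the query that are stored words: "runven", "runvenmi"
Count: 2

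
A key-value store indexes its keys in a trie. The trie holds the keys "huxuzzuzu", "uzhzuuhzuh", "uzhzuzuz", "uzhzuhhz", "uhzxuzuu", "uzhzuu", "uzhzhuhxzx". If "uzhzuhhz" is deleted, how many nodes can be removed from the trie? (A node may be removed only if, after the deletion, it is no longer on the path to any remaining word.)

Walk "uzhzuhhz" from the leaf back toward the root, removing each node that no remaining word uses.
The suffix "hhz" (3 nodes) is used only by "uzhzuhhz"; the node for "uzhzu" still has the child "u", so pruning stops there.
Nodes removed: 3

3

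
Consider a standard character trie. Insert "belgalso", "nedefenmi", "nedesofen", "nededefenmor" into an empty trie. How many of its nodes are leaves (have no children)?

A leaf is a node with no children — equivalently, the end of a word that is not a proper prefix of any other stored word.
Those words: "belgalso", "nededefenmor", "nedefenmi", "nedesofen"
Leaf count: 4

4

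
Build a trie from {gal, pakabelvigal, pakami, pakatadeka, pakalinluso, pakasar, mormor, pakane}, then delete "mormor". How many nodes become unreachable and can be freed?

6

After clearing the end-marker at "mormor", prune upward until reaching a node still needed by another word.
No other word shares any prefix with "mormor", so all 6 of its nodes go.
Nodes removed: 6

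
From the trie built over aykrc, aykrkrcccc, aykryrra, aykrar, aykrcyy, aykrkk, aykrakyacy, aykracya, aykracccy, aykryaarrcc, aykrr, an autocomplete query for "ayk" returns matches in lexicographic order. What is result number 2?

DFS of the "ayk" subtree visits, in order: "aykracccy", "aykracya", "aykrakyacy", "aykrar", "aykrc", "aykrcyy", "aykrkk", "aykrkrcccc", "aykrr", "aykryaarrcc", "aykryrra"
Position 2: aykracya

aykracya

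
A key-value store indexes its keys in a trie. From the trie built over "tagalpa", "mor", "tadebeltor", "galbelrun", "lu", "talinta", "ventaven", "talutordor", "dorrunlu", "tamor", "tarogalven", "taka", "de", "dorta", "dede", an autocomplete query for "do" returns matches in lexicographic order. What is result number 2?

dorta

DFS of the "do" subtree visits, in order: "dorrunlu", "dorta"
Position 2: dorta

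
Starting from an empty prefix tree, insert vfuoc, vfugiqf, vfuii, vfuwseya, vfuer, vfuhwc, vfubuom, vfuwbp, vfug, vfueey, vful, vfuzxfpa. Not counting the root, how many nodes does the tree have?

35

Count nodes per top-level branch (shared prefixes stored once):
  'v'-branch (vfubuom, vfueey, vfuer, vfug, vfugiqf, vfuhwc, vfuii, vful, vfuoc, vfuwbp, vfuwseya, vfuzxfpa): 35 nodes
Sum: 35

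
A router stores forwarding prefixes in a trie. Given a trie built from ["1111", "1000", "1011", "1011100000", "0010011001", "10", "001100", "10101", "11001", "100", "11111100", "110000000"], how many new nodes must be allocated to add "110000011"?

Walking "110000011" from the root, the first 7 characters ("1100000") follow existing edges; "1" is the first miss.
So 9 − 7 = 2 new nodes.

2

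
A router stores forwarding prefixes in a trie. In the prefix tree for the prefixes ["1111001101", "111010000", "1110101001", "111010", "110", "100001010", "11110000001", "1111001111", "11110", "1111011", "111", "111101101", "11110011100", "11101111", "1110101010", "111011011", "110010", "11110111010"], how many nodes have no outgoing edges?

13

A leaf is a node with no children — equivalently, the end of a word that is not a proper prefix of any other stored word.
Those words: "100001010", "110010", "111010000", "1110101001", "1110101010", "111011011", "11101111", "11110000001", "1111001101", "11110011100", "1111001111", "111101101", "11110111010"
Leaf count: 13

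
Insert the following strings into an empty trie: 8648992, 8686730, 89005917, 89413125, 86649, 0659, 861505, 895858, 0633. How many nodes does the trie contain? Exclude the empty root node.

42

Trace insertions, counting only characters that open a new branch:
  "8648992" → 7 new (8, 6, 4, 8, 9, 9, 2)
  "8686730" → prefix "86" already present; 5 new (8, 6, 7, 3, 0)
  "89005917" → prefix "8" already present; 7 new (9, 0, 0, 5, 9, 1, 7)
  "89413125" → prefix "89" already present; 6 new (4, 1, 3, 1, 2, 5)
  "86649" → prefix "86" already present; 3 new (6, 4, 9)
  "0659" → 4 new (0, 6, 5, 9)
  "861505" → prefix "86" already present; 4 new (1, 5, 0, 5)
  "895858" → prefix "89" already present; 4 new (5, 8, 5, 8)
  "0633" → prefix "06" already present; 2 new (3, 3)
Total nodes = 7 + 5 + 7 + 6 + 3 + 4 + 4 + 4 + 2 = 42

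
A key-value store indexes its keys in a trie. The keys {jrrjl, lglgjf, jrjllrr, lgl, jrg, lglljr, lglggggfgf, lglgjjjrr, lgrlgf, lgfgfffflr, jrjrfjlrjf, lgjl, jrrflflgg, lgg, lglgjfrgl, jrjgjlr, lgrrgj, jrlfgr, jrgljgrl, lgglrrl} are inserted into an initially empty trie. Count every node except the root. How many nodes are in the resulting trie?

81

For each word, the new-node count is its length minus the longest prefix already in the trie:
  "jrrjl" → 5 new (j, r, r, j, l)
  "lglgjf" → 6 new (l, g, l, g, j, f)
  "jrjllrr" → prefix "jr" already present; 5 new (j, l, l, r, r)
  "lgl" → prefix "lgl" already present; 0 new (none)
  "jrg" → prefix "jr" already present; 1 new (g)
  "lglljr" → prefix "lgl" already present; 3 new (l, j, r)
  "lglggggfgf" → prefix "lglg" already present; 6 new (g, g, g, f, g, f)
  "lglgjjjrr" → prefix "lglgj" already present; 4 new (j, j, r, r)
  "lgrlgf" → prefix "lg" already present; 4 new (r, l, g, f)
  "lgfgfffflr" → prefix "lg" already present; 8 new (f, g, f, f, f, f, l, r)
  "jrjrfjlrjf" → prefix "jrj" already present; 7 new (r, f, j, l, r, j, f)
  "lgjl" → prefix "lg" already present; 2 new (j, l)
  "jrrflflgg" → prefix "jrr" already present; 6 new (f, l, f, l, g, g)
  "lgg" → prefix "lg" already present; 1 new (g)
  "lglgjfrgl" → prefix "lglgjf" already present; 3 new (r, g, l)
  "jrjgjlr" → prefix "jrj" already present; 4 new (g, j, l, r)
  "lgrrgj" → prefix "lgr" already present; 3 new (r, g, j)
  "jrlfgr" → prefix "jr" already present; 4 new (l, f, g, r)
  "jrgljgrl" → prefix "jrg" already present; 5 new (l, j, g, r, l)
  "lgglrrl" → prefix "lgg" already present; 4 new (l, r, r, l)
Total nodes = 5 + 6 + 5 + 0 + 1 + 3 + 6 + 4 + 4 + 8 + 7 + 2 + 6 + 1 + 3 + 4 + 3 + 4 + 5 + 4 = 81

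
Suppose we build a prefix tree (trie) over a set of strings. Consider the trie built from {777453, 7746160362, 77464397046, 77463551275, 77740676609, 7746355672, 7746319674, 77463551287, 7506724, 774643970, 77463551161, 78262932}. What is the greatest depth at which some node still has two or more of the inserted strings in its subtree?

9

Look for the deepest trie node that still has at least two words in its subtree.
e.g. "77463551275" and "77463551287" share the prefix "774635512" of length 9; no pair shares a longer one.
Longest shared-prefix length: 9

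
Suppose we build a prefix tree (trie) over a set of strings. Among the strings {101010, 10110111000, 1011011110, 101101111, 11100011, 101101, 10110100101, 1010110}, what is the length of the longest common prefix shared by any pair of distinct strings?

Look for the deepest trie node that still has at least two words in its subtree.
"101101111" and "1011011110" agree on "101101111" (9 characters) before diverging; nothing deeper is shared.
Longest shared-prefix length: 9

9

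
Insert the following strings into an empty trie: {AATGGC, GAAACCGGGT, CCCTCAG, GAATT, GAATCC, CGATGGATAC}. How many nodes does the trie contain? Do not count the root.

For each word, the new-node count is its length minus the longest prefix already in the trie:
  "AATGGC" → 6 new (A, A, T, G, G, C)
  "GAAACCGGGT" → 10 new (G, A, A, A, C, C, G, G, G, T)
  "CCCTCAG" → 7 new (C, C, C, T, C, A, G)
  "GAATT" → prefix "GAA" already present; 2 new (T, T)
  "GAATCC" → prefix "GAAT" already present; 2 new (C, C)
  "CGATGGATAC" → prefix "C" already present; 9 new (G, A, T, G, G, A, T, A, C)
Total nodes = 6 + 10 + 7 + 2 + 2 + 9 = 36

36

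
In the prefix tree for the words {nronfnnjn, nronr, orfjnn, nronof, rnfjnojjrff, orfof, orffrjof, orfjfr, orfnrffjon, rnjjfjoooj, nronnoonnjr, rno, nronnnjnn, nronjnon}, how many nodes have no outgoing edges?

14

Leaves are exactly the stored words that no other stored word extends.
Those words: "nronfnnjn", "nronjnon", "nronnnjnn", "nronnoonnjr", "nronof", "nronr", "orffrjof", "orfjfr", "orfjnn", "orfnrffjon", "orfof", "rnfjnojjrff", "rnjjfjoooj", "rno"
Leaf count: 14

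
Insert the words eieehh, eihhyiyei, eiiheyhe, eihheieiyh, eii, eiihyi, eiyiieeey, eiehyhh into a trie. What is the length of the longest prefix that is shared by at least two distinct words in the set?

4

Look for the deepest trie node that still has at least two words in its subtree.
"eihheieiyh" and "eihhyiyei" agree on "eihh" (4 characters) before diverging; nothing deeper is shared.
Longest shared-prefix length: 4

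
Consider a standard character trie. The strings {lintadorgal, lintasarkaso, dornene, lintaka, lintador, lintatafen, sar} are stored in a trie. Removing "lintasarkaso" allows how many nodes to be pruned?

7

After clearing the end-marker at "lintasarkaso", prune upward until reaching a node still needed by another word.
The suffix "sarkaso" (7 nodes) is used only by "lintasarkaso"; the node for "linta" still has the child "d", so pruning stops there.
Nodes removed: 7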